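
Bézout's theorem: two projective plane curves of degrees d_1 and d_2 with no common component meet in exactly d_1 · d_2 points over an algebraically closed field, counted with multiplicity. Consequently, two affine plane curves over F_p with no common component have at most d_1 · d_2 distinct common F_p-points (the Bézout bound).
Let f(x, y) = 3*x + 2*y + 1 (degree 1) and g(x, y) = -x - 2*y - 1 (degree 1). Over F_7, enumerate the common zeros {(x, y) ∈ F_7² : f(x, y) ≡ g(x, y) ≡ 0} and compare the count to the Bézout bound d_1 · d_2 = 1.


Common zeros: {(0, 3)}; count = 1; Bézout bound = 1.

deg(f) = 1, deg(g) = 1, so Bézout bound = 1.
Scan x ∈ F_7. For each x, list the y ∈ F_7 with f(x, y) ≡ 0 and those with g(x, y) ≡ 0 (mod 7); the common zeros in that column are the intersection.
  x = 0: f ≡ 0 at y ∈ {3}; g ≡ 0 at y ∈ {3}; common: {3}.
  x = 1: f ≡ 0 at y ∈ {5}; g ≡ 0 at y ∈ {6}; common: ∅.
  x = 2: f ≡ 0 at y ∈ {0}; g ≡ 0 at y ∈ {2}; common: ∅.
  x = 3: f ≡ 0 at y ∈ {2}; g ≡ 0 at y ∈ {5}; common: ∅.
  x = 4: f ≡ 0 at y ∈ {4}; g ≡ 0 at y ∈ {1}; common: ∅.
  x = 5: f ≡ 0 at y ∈ {6}; g ≡ 0 at y ∈ {4}; common: ∅.
  x = 6: f ≡ 0 at y ∈ {1}; g ≡ 0 at y ∈ {0}; common: ∅.
Collecting: common zeros = {(0, 3)}, so the count is 1.
Comparison with the Bézout bound: 1 ≤ 1 = deg(f)·deg(g), as expected for curves with no common component (the bound is attained).


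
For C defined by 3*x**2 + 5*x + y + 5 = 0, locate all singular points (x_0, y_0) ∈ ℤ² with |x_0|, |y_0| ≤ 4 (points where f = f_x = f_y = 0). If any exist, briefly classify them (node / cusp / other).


No singular points in the scanned grid; C is smooth there.

Compute partial derivatives:
  f_x = 6*x + 5.
  f_y = 1.
f_y = 1 is a nonzero constant, so f_y never vanishes: no point (x, y) can satisfy f = f_x = f_y = 0. In particular no (x, y) ∈ {−4, ..., 4}² is singular; the curve is smooth.


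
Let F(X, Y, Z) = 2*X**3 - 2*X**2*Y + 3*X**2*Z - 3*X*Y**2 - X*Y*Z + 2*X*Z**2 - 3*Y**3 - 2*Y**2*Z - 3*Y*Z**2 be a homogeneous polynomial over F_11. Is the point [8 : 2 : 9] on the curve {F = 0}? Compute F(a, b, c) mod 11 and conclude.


F(8,2,9) ≡ 0 (mod 11); P is on the curve.

Evaluate F(8, 2, 9) term-by-term (mod 11).
  2*X**3 ↦ 2·512·1·1 = 1024
  -2*X**2*Y ↦ -2·64·2·1 = -256
  3*X**2*Z ↦ 3·64·1·9 = 1728
  -3*X*Y**2 ↦ -3·8·4·1 = -96
  -X*Y*Z ↦ -1·8·2·9 = -144
  2*X*Z**2 ↦ 2·8·1·81 = 1296
  -3*Y**3 ↦ -3·1·8·1 = -24
  -2*Y**2*Z ↦ -2·1·4·9 = -72
  -3*Y*Z**2 ↦ -3·1·2·81 = -486
Sum: F(8, 2, 9) = (1024) + (-256) + (1728) + (-96) + (-144) + (1296) + (-24) + (-72) + (-486) = 2970.
Reducing mod 11: 2970 ≡ 0 (mod 11).
Since F(a, b, c) ≡ 0 (mod 11), P lies on the curve.


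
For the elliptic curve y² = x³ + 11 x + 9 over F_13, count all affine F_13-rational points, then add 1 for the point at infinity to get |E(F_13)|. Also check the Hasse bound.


Affine points = {(0, 3), (0, 10), (2, 0), (3, 2), (3, 11), (4, 0), (7, 0), (10, 1), (10, 12), (12, 6), (12, 7)}; affine count = 11; |E(F_13)| = 12.

Discriminant check: Δ ∝ 4a³ + 27b² = 4·11³ + 27·9² = 4·1331 + 27·81 ≡ 10 (mod 13). Nonzero ⇒ E is nonsingular.
For each x ∈ F_13, compute rhs = x³ + 11·x + 9 mod 13, then count y ∈ F_13 with y² ≡ rhs.
  x = 0: rhs = 9, matching y values: 3, 10 (2 points).
  x = 1: rhs = 8, matching y values: none (0 points).
  x = 2: rhs = 0, matching y values: 0 (1 points).
  x = 3: rhs = 4, matching y values: 2, 11 (2 points).
  x = 4: rhs = 0, matching y values: 0 (1 points).
  x = 5: rhs = 7, matching y values: none (0 points).
  x = 6: rhs = 5, matching y values: none (0 points).
  x = 7: rhs = 0, matching y values: 0 (1 points).
  x = 8: rhs = 11, matching y values: none (0 points).
  x = 9: rhs = 5, matching y values: none (0 points).
  x = 10: rhs = 1, matching y values: 1, 12 (2 points).
  x = 11: rhs = 5, matching y values: none (0 points).
  x = 12: rhs = 10, matching y values: 6, 7 (2 points).
Total affine count: 11.
Full point count |E(F_13)| = 11 + 1 = 12.
Hasse bound: |12 − (13+1)| = |-2| = 2 ≤ 2√13 ≈ 7.2111 ✓.


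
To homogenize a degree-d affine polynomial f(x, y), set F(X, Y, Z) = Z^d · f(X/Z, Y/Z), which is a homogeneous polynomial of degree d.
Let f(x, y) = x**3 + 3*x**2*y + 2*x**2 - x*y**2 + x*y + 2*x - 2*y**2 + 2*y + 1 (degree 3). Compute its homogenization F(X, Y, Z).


F(X, Y, Z) = X**3 + 3*X**2*Y + 2*X**2*Z - X*Y**2 + X*Y*Z + 2*X*Z**2 - 2*Y**2*Z + 2*Y*Z**2 + Z**3

deg(f) = 3.
Substitute x = X/Z, y = Y/Z into f, then multiply by Z^3.
  monomial 1·x^3·y^0 ↦ 1·X^3·Y^0·Z^0.
  monomial 3·x^2·y^1 ↦ 3·X^2·Y^1·Z^0.
  monomial 2·x^2·y^0 ↦ 2·X^2·Y^0·Z^1.
  monomial -1·x^1·y^2 ↦ -1·X^1·Y^2·Z^0.
  monomial 1·x^1·y^1 ↦ 1·X^1·Y^1·Z^1.
  monomial 2·x^1·y^0 ↦ 2·X^1·Y^0·Z^2.
  monomial -2·x^0·y^2 ↦ -2·X^0·Y^2·Z^1.
  monomial 2·x^0·y^1 ↦ 2·X^0·Y^1·Z^2.
  monomial 1·x^0·y^0 ↦ 1·X^0·Y^0·Z^3.
Collecting: F(X, Y, Z) = X**3 + 3*X**2*Y + 2*X**2*Z - X*Y**2 + X*Y*Z + 2*X*Z**2 - 2*Y**2*Z + 2*Y*Z**2 + Z**3.


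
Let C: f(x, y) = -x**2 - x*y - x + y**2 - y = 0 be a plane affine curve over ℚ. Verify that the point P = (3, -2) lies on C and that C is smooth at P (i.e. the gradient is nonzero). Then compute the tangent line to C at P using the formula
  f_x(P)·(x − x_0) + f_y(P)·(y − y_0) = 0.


Tangent line at P: -5*x - 8*y - 1 = 0.

Step 1: f(3, -2) = 0, so P lies on C.
Step 2: partial derivatives
  f_x(x, y) = -2*x - y - 1, f_y(x, y) = -x + 2*y - 1.
  f_x(P) = -5, f_y(P) = -8 (gradient nonzero, so P is smooth).
Step 3: tangent line at P: -5·(x − 3) + -8·(y − -2) = 0.
Expanding: -5*x - 8*y - 1 = 0.


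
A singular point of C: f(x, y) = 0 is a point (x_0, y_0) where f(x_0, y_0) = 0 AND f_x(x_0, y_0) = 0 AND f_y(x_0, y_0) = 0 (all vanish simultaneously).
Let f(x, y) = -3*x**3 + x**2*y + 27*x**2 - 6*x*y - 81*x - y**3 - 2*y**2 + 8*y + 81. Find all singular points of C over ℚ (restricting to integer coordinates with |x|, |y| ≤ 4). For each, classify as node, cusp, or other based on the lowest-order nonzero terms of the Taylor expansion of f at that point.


Singular points: {(3, -1)}; classification: node.

Compute partial derivatives:
  f_x = -9*x**2 + 2*x*y + 54*x - 6*y - 81.
  f_y = x**2 - 6*x - 3*y**2 - 4*y + 8.
Scan x_0 ∈ {−4, ..., 4}. For each x_0, f_y(x_0, y) is a polynomial in y; find its integer roots y ∈ {−4, ..., 4}, then test f_x and f at those candidates.
  x = -4: f_y(-4, y) = -3*y**2 - 4*y + 48; no integer root y with |y| ≤ 4.
  x = -3: f_y(-3, y) = -3*y**2 - 4*y + 35; no integer root y with |y| ≤ 4.
  x = -2: f_y(-2, y) = -3*y**2 - 4*y + 24; no integer root y with |y| ≤ 4.
  x = -1: f_y(-1, y) = -3*y**2 - 4*y + 15; vanishes at y ∈ {-3}. (-1, -3): f_x = -120 ≠ 0.
  x = 0: f_y(0, y) = -3*y**2 - 4*y + 8; no integer root y with |y| ≤ 4.
  x = 1: f_y(1, y) = -3*y**2 - 4*y + 3; no integer root y with |y| ≤ 4.
  x = 2: f_y(2, y) = -3*y**2 - 4*y; vanishes at y ∈ {0}. (2, 0): f_x = -9 ≠ 0.
  x = 3: f_y(3, y) = -3*y**2 - 4*y - 1; vanishes at y ∈ {-1}. (3, -1): f_x = 0, f = 0 — SINGULAR.
  x = 4: f_y(4, y) = -3*y**2 - 4*y; vanishes at y ∈ {0}. (4, 0): f_x = -9 ≠ 0.
Only singular point on the grid: (3, -1).
Classify: substitute x = 3 + u, y = -1 + v and expand: f = -3*u**3 + u**2*v - u**2 - v**3 + v**2.
No constant or linear terms (consistent with a singular point). Quadratic part: -u**2 + v**2. Cubic part: -3*u**3 + u**2*v - v**3.
The quadratic part v**2 - u**2 = (v − u)(v + u) splits into two distinct linear factors, so there are two distinct tangent lines y − -1 = ±(x − 3) — this is a node (ordinary double point).
Classification: node.


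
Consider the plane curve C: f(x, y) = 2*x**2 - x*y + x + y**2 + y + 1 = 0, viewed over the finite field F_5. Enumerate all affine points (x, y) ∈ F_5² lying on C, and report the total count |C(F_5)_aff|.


Affine F_5-points: {(1, 1), (1, 4), (3, 3), (3, 4), (4, 1), (4, 2)}; count = 6.

For each of the 25 pairs (x, y) ∈ F_5², evaluate f(x, y) mod 5. Record the zeros.
  x = 0: [0↦1, 1↦3, 2↦2, 3↦3, 4↦1]  zeros at y ∈ ∅
  x = 1: [0↦4, 1↦0, 2↦3, 3↦3, 4↦0]  zeros at y ∈ {1, 4}
  x = 2: [0↦1, 1↦1, 2↦3, 3↦2, 4↦3]  zeros at y ∈ ∅
  x = 3: [0↦2, 1↦1, 2↦2, 3↦0, 4↦0]  zeros at y ∈ {3, 4}
  x = 4: [0↦2, 1↦0, 2↦0, 3↦2, 4↦1]  zeros at y ∈ {1, 2}
Collecting zeros: affine points = {(1, 1), (1, 4), (3, 3), (3, 4), (4, 1), (4, 2)}.
Total count |C(F_5)_aff| = 6.


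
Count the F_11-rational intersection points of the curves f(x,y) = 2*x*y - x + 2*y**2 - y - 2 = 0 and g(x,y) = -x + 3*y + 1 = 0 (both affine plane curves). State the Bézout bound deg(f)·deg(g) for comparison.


Common zeros: {(5, 5), (6, 9)}; count = 2; Bézout bound = 2.

deg(f) = 2, deg(g) = 1, so Bézout bound = 2.
Scan x ∈ F_11. For each x, list the y ∈ F_11 with f(x, y) ≡ 0 and those with g(x, y) ≡ 0 (mod 11); the common zeros in that column are the intersection.
  x = 0: f ≡ 0 at y ∈ ∅; g ≡ 0 at y ∈ {7}; common: ∅.
  x = 1: f ≡ 0 at y ∈ {1, 4}; g ≡ 0 at y ∈ {0}; common: ∅.
  x = 2: f ≡ 0 at y ∈ ∅; g ≡ 0 at y ∈ {4}; common: ∅.
  x = 3: f ≡ 0 at y ∈ ∅; g ≡ 0 at y ∈ {8}; common: ∅.
  x = 4: f ≡ 0 at y ∈ {3, 10}; g ≡ 0 at y ∈ {1}; common: ∅.
  x = 5: f ≡ 0 at y ∈ {5, 7}; g ≡ 0 at y ∈ {5}; common: {5}.
  x = 6: f ≡ 0 at y ∈ {2, 9}; g ≡ 0 at y ∈ {9}; common: {9}.
  x = 7: f ≡ 0 at y ∈ ∅; g ≡ 0 at y ∈ {2}; common: ∅.
  x = 8: f ≡ 0 at y ∈ ∅; g ≡ 0 at y ∈ {6}; common: ∅.
  x = 9: f ≡ 0 at y ∈ {0, 8}; g ≡ 0 at y ∈ {10}; common: ∅.
  x = 10: f ≡ 0 at y ∈ ∅; g ≡ 0 at y ∈ {3}; common: ∅.
Collecting: common zeros = {(5, 5), (6, 9)}, so the count is 2.
Comparison with the Bézout bound: 2 ≤ 2 = deg(f)·deg(g), as expected for curves with no common component (the bound is attained).


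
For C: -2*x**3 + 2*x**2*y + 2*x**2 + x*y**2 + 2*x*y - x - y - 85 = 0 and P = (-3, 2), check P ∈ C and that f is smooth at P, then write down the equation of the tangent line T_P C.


Tangent line at P: -83*x - y - 247 = 0.

Step 1: f(-3, 2) = 0, so P lies on C.
Step 2: partial derivatives
  f_x(x, y) = -6*x**2 + 4*x*y + 4*x + y**2 + 2*y - 1, f_y(x, y) = 2*x**2 + 2*x*y + 2*x - 1.
  f_x(P) = -83, f_y(P) = -1 (gradient nonzero, so P is smooth).
Step 3: tangent line at P: -83·(x − -3) + -1·(y − 2) = 0.
Expanding: -83*x - y - 247 = 0.


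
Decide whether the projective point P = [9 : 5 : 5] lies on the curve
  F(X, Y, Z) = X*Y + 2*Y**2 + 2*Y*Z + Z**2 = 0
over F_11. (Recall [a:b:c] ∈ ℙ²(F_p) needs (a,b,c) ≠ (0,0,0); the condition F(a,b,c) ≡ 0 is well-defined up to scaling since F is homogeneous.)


F(9,5,5) ≡ 5 (mod 11); P is NOT on the curve.

Evaluate F(9, 5, 5) term-by-term (mod 11).
  X*Y ↦ 1·9·5·1 = 45
  2*Y**2 ↦ 2·1·25·1 = 50
  2*Y*Z ↦ 2·1·5·5 = 50
  Z**2 ↦ 1·1·1·25 = 25
Sum: F(9, 5, 5) = (45) + (50) + (50) + (25) = 170.
Reducing mod 11: 170 ≡ 5 (mod 11).
Since F(a, b, c) ≡ 5 ≠ 0 (mod 11), P does NOT lie on the curve.


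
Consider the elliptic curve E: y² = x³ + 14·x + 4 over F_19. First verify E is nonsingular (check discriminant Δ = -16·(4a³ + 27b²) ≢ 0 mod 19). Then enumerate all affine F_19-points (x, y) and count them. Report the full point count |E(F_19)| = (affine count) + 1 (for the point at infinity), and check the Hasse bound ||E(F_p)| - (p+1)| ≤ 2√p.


Affine points = {(0, 2), (0, 17), (1, 0), (3, 4), (3, 15), (5, 3), (5, 16), (6, 0), (8, 1), (8, 18), (9, 2), (9, 17), (10, 2), (10, 17), (11, 8), (11, 11), (12, 0), (15, 6), (15, 13), (16, 7), (16, 12), (17, 5), (17, 14)}; affine count = 23; |E(F_19)| = 24.

Discriminant check: Δ ∝ 4a³ + 27b² = 4·14³ + 27·4² = 4·2744 + 27·16 ≡ 8 (mod 19). Nonzero ⇒ E is nonsingular.
For each x ∈ F_19, compute rhs = x³ + 14·x + 4 mod 19, then count y ∈ F_19 with y² ≡ rhs.
  x = 0: rhs = 4, matching y values: 2, 17 (2 points).
  x = 1: rhs = 0, matching y values: 0 (1 points).
  x = 2: rhs = 2, matching y values: none (0 points).
  x = 3: rhs = 16, matching y values: 4, 15 (2 points).
  x = 4: rhs = 10, matching y values: none (0 points).
  x = 5: rhs = 9, matching y values: 3, 16 (2 points).
  x = 6: rhs = 0, matching y values: 0 (1 points).
  x = 7: rhs = 8, matching y values: none (0 points).
  x = 8: rhs = 1, matching y values: 1, 18 (2 points).
  x = 9: rhs = 4, matching y values: 2, 17 (2 points).
  x = 10: rhs = 4, matching y values: 2, 17 (2 points).
  x = 11: rhs = 7, matching y values: 8, 11 (2 points).
  x = 12: rhs = 0, matching y values: 0 (1 points).
  x = 13: rhs = 8, matching y values: none (0 points).
  x = 14: rhs = 18, matching y values: none (0 points).
  x = 15: rhs = 17, matching y values: 6, 13 (2 points).
  x = 16: rhs = 11, matching y values: 7, 12 (2 points).
  x = 17: rhs = 6, matching y values: 5, 14 (2 points).
  x = 18: rhs = 8, matching y values: none (0 points).
Total affine count: 23.
Full point count |E(F_19)| = 23 + 1 = 24.
Hasse bound: |24 − (19+1)| = |4| = 4 ≤ 2√19 ≈ 8.7178 ✓.


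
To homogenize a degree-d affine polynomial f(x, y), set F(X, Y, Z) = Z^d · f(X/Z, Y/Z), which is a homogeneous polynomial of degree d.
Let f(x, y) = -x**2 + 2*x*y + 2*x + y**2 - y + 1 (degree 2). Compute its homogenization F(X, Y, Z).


F(X, Y, Z) = -X**2 + 2*X*Y + 2*X*Z + Y**2 - Y*Z + Z**2

deg(f) = 2.
Substitute x = X/Z, y = Y/Z into f, then multiply by Z^2.
  monomial -1·x^2·y^0 ↦ -1·X^2·Y^0·Z^0.
  monomial 2·x^1·y^1 ↦ 2·X^1·Y^1·Z^0.
  monomial 2·x^1·y^0 ↦ 2·X^1·Y^0·Z^1.
  monomial 1·x^0·y^2 ↦ 1·X^0·Y^2·Z^0.
  monomial -1·x^0·y^1 ↦ -1·X^0·Y^1·Z^1.
  monomial 1·x^0·y^0 ↦ 1·X^0·Y^0·Z^2.
Collecting: F(X, Y, Z) = -X**2 + 2*X*Y + 2*X*Z + Y**2 - Y*Z + Z**2.


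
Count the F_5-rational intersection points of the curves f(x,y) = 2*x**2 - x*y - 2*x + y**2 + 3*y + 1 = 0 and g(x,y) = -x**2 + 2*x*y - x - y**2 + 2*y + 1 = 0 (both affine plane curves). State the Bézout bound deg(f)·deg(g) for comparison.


Common zeros: {(2, 0), (4, 1)}; count = 2; Bézout bound = 4.

deg(f) = 2, deg(g) = 2, so Bézout bound = 4.
Scan x ∈ F_5. For each x, list the y ∈ F_5 with f(x, y) ≡ 0 and those with g(x, y) ≡ 0 (mod 5); the common zeros in that column are the intersection.
  x = 0: f ≡ 0 at y ∈ {1}; g ≡ 0 at y ∈ ∅; common: ∅.
  x = 1: f ≡ 0 at y ∈ {4}; g ≡ 0 at y ∈ ∅; common: ∅.
  x = 2: f ≡ 0 at y ∈ {0, 4}; g ≡ 0 at y ∈ {0, 1}; common: {0}.
  x = 3: f ≡ 0 at y ∈ ∅; g ≡ 0 at y ∈ {4}; common: ∅.
  x = 4: f ≡ 0 at y ∈ {0, 1}; g ≡ 0 at y ∈ {1, 4}; common: {1}.
Collecting: common zeros = {(2, 0), (4, 1)}, so the count is 2.
Comparison with the Bézout bound: 2 ≤ 4 = deg(f)·deg(g), as expected for curves with no common component (the affine F_5-count falls short of the bound because intersections may lie at infinity, over extension fields, or carry multiplicity).


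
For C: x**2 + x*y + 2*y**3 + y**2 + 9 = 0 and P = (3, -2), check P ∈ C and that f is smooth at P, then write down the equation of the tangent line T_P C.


Tangent line at P: 4*x + 23*y + 34 = 0.

Step 1: f(3, -2) = 0, so P lies on C.
Step 2: partial derivatives
  f_x(x, y) = 2*x + y, f_y(x, y) = x + 6*y**2 + 2*y.
  f_x(P) = 4, f_y(P) = 23 (gradient nonzero, so P is smooth).
Step 3: tangent line at P: 4·(x − 3) + 23·(y − -2) = 0.
Expanding: 4*x + 23*y + 34 = 0.


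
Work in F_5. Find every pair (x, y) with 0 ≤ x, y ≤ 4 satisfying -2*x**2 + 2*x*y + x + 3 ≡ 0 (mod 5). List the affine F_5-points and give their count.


Affine F_5-points: {(1, 4), (2, 2), (3, 2), (4, 0)}; count = 4.

For each of the 25 pairs (x, y) ∈ F_5², evaluate f(x, y) mod 5. Record the zeros.
  x = 0: [0↦3, 1↦3, 2↦3, 3↦3, 4↦3]  zeros at y ∈ ∅
  x = 1: [0↦2, 1↦4, 2↦1, 3↦3, 4↦0]  zeros at y ∈ {4}
  x = 2: [0↦2, 1↦1, 2↦0, 3↦4, 4↦3]  zeros at y ∈ {2}
  x = 3: [0↦3, 1↦4, 2↦0, 3↦1, 4↦2]  zeros at y ∈ {2}
  x = 4: [0↦0, 1↦3, 2↦1, 3↦4, 4↦2]  zeros at y ∈ {0}
Collecting zeros: affine points = {(1, 4), (2, 2), (3, 2), (4, 0)}.
Total count |C(F_5)_aff| = 4.


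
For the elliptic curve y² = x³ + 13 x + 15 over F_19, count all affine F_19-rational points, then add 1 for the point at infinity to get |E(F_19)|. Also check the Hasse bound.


Affine points = {(2, 7), (2, 12), (3, 9), (3, 10), (4, 6), (4, 13), (6, 9), (6, 10), (8, 2), (8, 17), (9, 5), (9, 14), (10, 9), (10, 10), (11, 8), (11, 11), (13, 5), (13, 14), (16, 5), (16, 14), (17, 0), (18, 1), (18, 18)}; affine count = 23; |E(F_19)| = 24.

Discriminant check: Δ ∝ 4a³ + 27b² = 4·13³ + 27·15² = 4·2197 + 27·225 ≡ 5 (mod 19). Nonzero ⇒ E is nonsingular.
For each x ∈ F_19, compute rhs = x³ + 13·x + 15 mod 19, then count y ∈ F_19 with y² ≡ rhs.
  x = 0: rhs = 15, matching y values: none (0 points).
  x = 1: rhs = 10, matching y values: none (0 points).
  x = 2: rhs = 11, matching y values: 7, 12 (2 points).
  x = 3: rhs = 5, matching y values: 9, 10 (2 points).
  x = 4: rhs = 17, matching y values: 6, 13 (2 points).
  x = 5: rhs = 15, matching y values: none (0 points).
  x = 6: rhs = 5, matching y values: 9, 10 (2 points).
  x = 7: rhs = 12, matching y values: none (0 points).
  x = 8: rhs = 4, matching y values: 2, 17 (2 points).
  x = 9: rhs = 6, matching y values: 5, 14 (2 points).
  x = 10: rhs = 5, matching y values: 9, 10 (2 points).
  x = 11: rhs = 7, matching y values: 8, 11 (2 points).
  x = 12: rhs = 18, matching y values: none (0 points).
  x = 13: rhs = 6, matching y values: 5, 14 (2 points).
  x = 14: rhs = 15, matching y values: none (0 points).
  x = 15: rhs = 13, matching y values: none (0 points).
  x = 16: rhs = 6, matching y values: 5, 14 (2 points).
  x = 17: rhs = 0, matching y values: 0 (1 points).
  x = 18: rhs = 1, matching y values: 1, 18 (2 points).
Total affine count: 23.
Full point count |E(F_19)| = 23 + 1 = 24.
Hasse bound: |24 − (19+1)| = |4| = 4 ≤ 2√19 ≈ 8.7178 ✓.


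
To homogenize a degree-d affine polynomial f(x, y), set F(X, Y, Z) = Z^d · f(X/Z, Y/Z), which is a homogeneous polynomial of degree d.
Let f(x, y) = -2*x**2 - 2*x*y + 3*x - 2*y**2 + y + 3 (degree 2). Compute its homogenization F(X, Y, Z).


F(X, Y, Z) = -2*X**2 - 2*X*Y + 3*X*Z - 2*Y**2 + Y*Z + 3*Z**2

deg(f) = 2.
Substitute x = X/Z, y = Y/Z into f, then multiply by Z^2.
  monomial -2·x^2·y^0 ↦ -2·X^2·Y^0·Z^0.
  monomial -2·x^1·y^1 ↦ -2·X^1·Y^1·Z^0.
  monomial 3·x^1·y^0 ↦ 3·X^1·Y^0·Z^1.
  monomial -2·x^0·y^2 ↦ -2·X^0·Y^2·Z^0.
  monomial 1·x^0·y^1 ↦ 1·X^0·Y^1·Z^1.
  monomial 3·x^0·y^0 ↦ 3·X^0·Y^0·Z^2.
Collecting: F(X, Y, Z) = -2*X**2 - 2*X*Y + 3*X*Z - 2*Y**2 + Y*Z + 3*Z**2.


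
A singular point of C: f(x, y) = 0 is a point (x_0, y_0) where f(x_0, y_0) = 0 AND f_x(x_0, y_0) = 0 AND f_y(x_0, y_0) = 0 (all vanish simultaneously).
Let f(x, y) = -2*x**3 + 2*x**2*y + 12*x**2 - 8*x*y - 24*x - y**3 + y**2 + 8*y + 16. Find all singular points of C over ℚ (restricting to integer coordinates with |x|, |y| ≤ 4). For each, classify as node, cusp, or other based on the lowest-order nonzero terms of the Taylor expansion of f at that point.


Singular points: {(2, 0)}; classification: cusp.

Compute partial derivatives:
  f_x = -6*x**2 + 4*x*y + 24*x - 8*y - 24.
  f_y = 2*x**2 - 8*x - 3*y**2 + 2*y + 8.
Scan x_0 ∈ {−4, ..., 4}. For each x_0, f_y(x_0, y) is a polynomial in y; find its integer roots y ∈ {−4, ..., 4}, then test f_x and f at those candidates.
  x = -4: f_y(-4, y) = -3*y**2 + 2*y + 72; no integer root y with |y| ≤ 4.
  x = -3: f_y(-3, y) = -3*y**2 + 2*y + 50; no integer root y with |y| ≤ 4.
  x = -2: f_y(-2, y) = -3*y**2 + 2*y + 32; no integer root y with |y| ≤ 4.
  x = -1: f_y(-1, y) = -3*y**2 + 2*y + 18; no integer root y with |y| ≤ 4.
  x = 0: f_y(0, y) = -3*y**2 + 2*y + 8; vanishes at y ∈ {2}. (0, 2): f_x = -40 ≠ 0.
  x = 1: f_y(1, y) = -3*y**2 + 2*y + 2; no integer root y with |y| ≤ 4.
  x = 2: f_y(2, y) = -3*y**2 + 2*y; vanishes at y ∈ {0}. (2, 0): f_x = 0, f = 0 — SINGULAR.
  x = 3: f_y(3, y) = -3*y**2 + 2*y + 2; no integer root y with |y| ≤ 4.
  x = 4: f_y(4, y) = -3*y**2 + 2*y + 8; vanishes at y ∈ {2}. (4, 2): f_x = -8 ≠ 0.
Only singular point on the grid: (2, 0).
Classify: substitute x = 2 + u, y = 0 + v and expand: f = -2*u**3 + 2*u**2*v - v**3 + v**2.
No constant or linear terms (consistent with a singular point). Quadratic part: v**2. Cubic part: -2*u**3 + 2*u**2*v - v**3.
The quadratic part v**2 is a perfect square, so there is a single (double) tangent line v = 0, i.e. y = 0. Restricting the cubic part to that line (v = 0) leaves -2*u**3 ≠ 0, so f is not divisible by v and the branch is v² ≈ 2*u**3 to lowest order — this is a cusp.
Classification: cusp.


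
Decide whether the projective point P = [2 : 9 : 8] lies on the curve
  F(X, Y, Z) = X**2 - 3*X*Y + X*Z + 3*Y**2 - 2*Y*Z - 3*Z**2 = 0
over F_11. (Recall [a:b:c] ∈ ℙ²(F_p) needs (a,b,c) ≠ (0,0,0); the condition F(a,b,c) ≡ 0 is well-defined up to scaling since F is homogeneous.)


F(2,9,8) ≡ 5 (mod 11); P is NOT on the curve.

Evaluate F(2, 9, 8) term-by-term (mod 11).
  X**2 ↦ 1·4·1·1 = 4
  -3*X*Y ↦ -3·2·9·1 = -54
  X*Z ↦ 1·2·1·8 = 16
  3*Y**2 ↦ 3·1·81·1 = 243
  -2*Y*Z ↦ -2·1·9·8 = -144
  -3*Z**2 ↦ -3·1·1·64 = -192
Sum: F(2, 9, 8) = (4) + (-54) + (16) + (243) + (-144) + (-192) = -127.
Reducing mod 11: -127 ≡ 5 (mod 11).
Since F(a, b, c) ≡ 5 ≠ 0 (mod 11), P does NOT lie on the curve.


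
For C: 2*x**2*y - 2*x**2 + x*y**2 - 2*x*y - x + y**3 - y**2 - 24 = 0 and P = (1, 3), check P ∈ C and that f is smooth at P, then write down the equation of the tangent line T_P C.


Tangent line at P: 10*x + 27*y - 91 = 0.

Step 1: f(1, 3) = 0, so P lies on C.
Step 2: partial derivatives
  f_x(x, y) = 4*x*y - 4*x + y**2 - 2*y - 1, f_y(x, y) = 2*x**2 + 2*x*y - 2*x + 3*y**2 - 2*y.
  f_x(P) = 10, f_y(P) = 27 (gradient nonzero, so P is smooth).
Step 3: tangent line at P: 10·(x − 1) + 27·(y − 3) = 0.
Expanding: 10*x + 27*y - 91 = 0.


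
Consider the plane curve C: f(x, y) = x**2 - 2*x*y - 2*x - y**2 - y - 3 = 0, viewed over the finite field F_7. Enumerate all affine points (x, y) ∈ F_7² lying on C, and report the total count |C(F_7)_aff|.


Affine F_7-points: {(1, 2), (3, 0), (5, 1), (5, 2), (6, 0), (6, 1)}; count = 6.

For each of the 49 pairs (x, y) ∈ F_7², evaluate f(x, y) mod 7. Record the zeros.
  x = 0: [0↦4, 1↦2, 2↦5, 3↦6, 4↦5, 5↦2, 6↦4]  zeros at y ∈ ∅
  x = 1: [0↦3, 1↦6, 2↦0, 3↦6, 4↦3, 5↦5, 6↦5]  zeros at y ∈ {2}
  x = 2: [0↦4, 1↦5, 2↦4, 3↦1, 4↦3, 5↦3, 6↦1]  zeros at y ∈ ∅
  x = 3: [0↦0, 1↦6, 2↦3, 3↦5, 4↦5, 5↦3, 6↦6]  zeros at y ∈ {0}
  x = 4: [0↦5, 1↦2, 2↦4, 3↦4, 4↦2, 5↦5, 6↦6]  zeros at y ∈ ∅
  x = 5: [0↦5, 1↦0, 2↦0, 3↦5, 4↦1, 5↦2, 6↦1]  zeros at y ∈ {1, 2}
  x = 6: [0↦0, 1↦0, 2↦5, 3↦1, 4↦2, 5↦1, 6↦5]  zeros at y ∈ {0, 1}
Collecting zeros: affine points = {(1, 2), (3, 0), (5, 1), (5, 2), (6, 0), (6, 1)}.
Total count |C(F_7)_aff| = 6.


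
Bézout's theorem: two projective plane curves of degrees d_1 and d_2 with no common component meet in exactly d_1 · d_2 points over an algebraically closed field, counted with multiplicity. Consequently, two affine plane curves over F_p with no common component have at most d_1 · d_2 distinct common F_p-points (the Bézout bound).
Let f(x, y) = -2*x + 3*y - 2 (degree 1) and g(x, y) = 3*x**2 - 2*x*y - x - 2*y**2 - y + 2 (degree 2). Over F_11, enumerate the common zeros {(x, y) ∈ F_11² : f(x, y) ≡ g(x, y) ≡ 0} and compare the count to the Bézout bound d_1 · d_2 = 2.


Common zeros: ∅; count = 0; Bézout bound = 2.

deg(f) = 1, deg(g) = 2, so Bézout bound = 2.
Scan x ∈ F_11. For each x, list the y ∈ F_11 with f(x, y) ≡ 0 and those with g(x, y) ≡ 0 (mod 11); the common zeros in that column are the intersection.
  x = 0: f ≡ 0 at y ∈ {8}; g ≡ 0 at y ∈ ∅; common: ∅.
  x = 1: f ≡ 0 at y ∈ {5}; g ≡ 0 at y ∈ ∅; common: ∅.
  x = 2: f ≡ 0 at y ∈ {2}; g ≡ 0 at y ∈ {7}; common: ∅.
  x = 3: f ≡ 0 at y ∈ {10}; g ≡ 0 at y ∈ {6, 7}; common: ∅.
  x = 4: f ≡ 0 at y ∈ {7}; g ≡ 0 at y ∈ {4, 8}; common: ∅.
  x = 5: f ≡ 0 at y ∈ {4}; g ≡ 0 at y ∈ {5, 6}; common: ∅.
  x = 6: f ≡ 0 at y ∈ {1}; g ≡ 0 at y ∈ {5}; common: ∅.
  x = 7: f ≡ 0 at y ∈ {9}; g ≡ 0 at y ∈ ∅; common: ∅.
  x = 8: f ≡ 0 at y ∈ {6}; g ≡ 0 at y ∈ ∅; common: ∅.
  x = 9: f ≡ 0 at y ∈ {3}; g ≡ 0 at y ∈ {8, 10}; common: ∅.
  x = 10: f ≡ 0 at y ∈ {0}; g ≡ 0 at y ∈ {2, 4}; common: ∅.
Collecting: common zeros = ∅, so the count is 0.
Comparison with the Bézout bound: 0 ≤ 2 = deg(f)·deg(g), as expected for curves with no common component (the affine F_11-count falls short of the bound because intersections may lie at infinity, over extension fields, or carry multiplicity).


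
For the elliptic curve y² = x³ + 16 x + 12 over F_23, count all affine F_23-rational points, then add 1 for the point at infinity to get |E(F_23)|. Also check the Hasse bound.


Affine points = {(0, 9), (0, 14), (1, 11), (1, 12), (2, 11), (2, 12), (3, 8), (3, 15), (4, 5), (4, 18), (6, 5), (6, 18), (8, 10), (8, 13), (11, 1), (11, 22), (12, 0), (13, 5), (13, 18), (14, 6), (14, 17), (15, 4), (15, 19), (20, 11), (20, 12), (21, 8), (21, 15), (22, 8), (22, 15)}; affine count = 29; |E(F_23)| = 30.

Discriminant check: Δ ∝ 4a³ + 27b² = 4·16³ + 27·12² = 4·4096 + 27·144 ≡ 9 (mod 23). Nonzero ⇒ E is nonsingular.
For each x ∈ F_23, compute rhs = x³ + 16·x + 12 mod 23, then count y ∈ F_23 with y² ≡ rhs.
  x = 0: rhs = 12, matching y values: 9, 14 (2 points).
  x = 1: rhs = 6, matching y values: 11, 12 (2 points).
  x = 2: rhs = 6, matching y values: 11, 12 (2 points).
  x = 3: rhs = 18, matching y values: 8, 15 (2 points).
  x = 4: rhs = 2, matching y values: 5, 18 (2 points).
  x = 5: rhs = 10, matching y values: none (0 points).
  x = 6: rhs = 2, matching y values: 5, 18 (2 points).
  x = 7: rhs = 7, matching y values: none (0 points).
  x = 8: rhs = 8, matching y values: 10, 13 (2 points).
  x = 9: rhs = 11, matching y values: none (0 points).
  x = 10: rhs = 22, matching y values: none (0 points).
  x = 11: rhs = 1, matching y values: 1, 22 (2 points).
  x = 12: rhs = 0, matching y values: 0 (1 points).
  x = 13: rhs = 2, matching y values: 5, 18 (2 points).
  x = 14: rhs = 13, matching y values: 6, 17 (2 points).
  x = 15: rhs = 16, matching y values: 4, 19 (2 points).
  x = 16: rhs = 17, matching y values: none (0 points).
  x = 17: rhs = 22, matching y values: none (0 points).
  x = 18: rhs = 14, matching y values: none (0 points).
  x = 19: rhs = 22, matching y values: none (0 points).
  x = 20: rhs = 6, matching y values: 11, 12 (2 points).
  x = 21: rhs = 18, matching y values: 8, 15 (2 points).
  x = 22: rhs = 18, matching y values: 8, 15 (2 points).
Total affine count: 29.
Full point count |E(F_23)| = 29 + 1 = 30.
Hasse bound: |30 − (23+1)| = |6| = 6 ≤ 2√23 ≈ 9.5917 ✓.


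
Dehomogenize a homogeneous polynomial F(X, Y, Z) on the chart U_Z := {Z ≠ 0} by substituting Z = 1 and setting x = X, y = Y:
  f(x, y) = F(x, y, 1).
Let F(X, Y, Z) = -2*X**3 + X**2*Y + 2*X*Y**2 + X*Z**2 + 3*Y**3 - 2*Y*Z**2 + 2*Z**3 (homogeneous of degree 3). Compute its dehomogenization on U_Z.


f(x, y) = -2*x**3 + x**2*y + 2*x*y**2 + x + 3*y**3 - 2*y + 2

On U_Z we set Z = 1. Each monomial c·X^i·Y^j·Z^k in F becomes c·x^i·y^j·1^k = c·x^i·y^j.
Substituting Z = 1: F(X, Y, 1) = -2*x**3 + x**2*y + 2*x*y**2 + x + 3*y**3 - 2*y + 2.
Note: deg(f) ≤ deg(F) = 3; strict inequality happens when F is divisible by Z (lost terms).


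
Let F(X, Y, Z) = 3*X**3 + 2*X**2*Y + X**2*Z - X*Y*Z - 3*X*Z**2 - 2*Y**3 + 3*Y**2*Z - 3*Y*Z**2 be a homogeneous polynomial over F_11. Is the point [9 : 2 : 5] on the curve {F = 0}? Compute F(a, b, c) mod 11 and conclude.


F(9,2,5) ≡ 10 (mod 11); P is NOT on the curve.

Evaluate F(9, 2, 5) term-by-term (mod 11).
  3*X**3 ↦ 3·729·1·1 = 2187
  2*X**2*Y ↦ 2·81·2·1 = 324
  X**2*Z ↦ 1·81·1·5 = 405
  -X*Y*Z ↦ -1·9·2·5 = -90
  -3*X*Z**2 ↦ -3·9·1·25 = -675
  -2*Y**3 ↦ -2·1·8·1 = -16
  3*Y**2*Z ↦ 3·1·4·5 = 60
  -3*Y*Z**2 ↦ -3·1·2·25 = -150
Sum: F(9, 2, 5) = (2187) + (324) + (405) + (-90) + (-675) + (-16) + (60) + (-150) = 2045.
Reducing mod 11: 2045 ≡ 10 (mod 11).
Since F(a, b, c) ≡ 10 ≠ 0 (mod 11), P does NOT lie on the curve.


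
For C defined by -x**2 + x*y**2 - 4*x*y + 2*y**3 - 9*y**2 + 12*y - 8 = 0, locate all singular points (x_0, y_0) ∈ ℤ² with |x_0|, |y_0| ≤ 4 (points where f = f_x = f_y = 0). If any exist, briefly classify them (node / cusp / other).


Singular points: {(-2, 2)}; classification: node.

Compute partial derivatives:
  f_x = -2*x + y**2 - 4*y.
  f_y = 2*x*y - 4*x + 6*y**2 - 18*y + 12.
Scan x_0 ∈ {−4, ..., 4}. For each x_0, f_y(x_0, y) is a polynomial in y; find its integer roots y ∈ {−4, ..., 4}, then test f_x and f at those candidates.
  x = -4: f_y(-4, y) = 6*y**2 - 26*y + 28; vanishes at y ∈ {2}. (-4, 2): f_x = 4 ≠ 0.
  x = -3: f_y(-3, y) = 6*y**2 - 24*y + 24; vanishes at y ∈ {2}. (-3, 2): f_x = 2 ≠ 0.
  x = -2: f_y(-2, y) = 6*y**2 - 22*y + 20; vanishes at y ∈ {2}. (-2, 2): f_x = 0, f = 0 — SINGULAR.
  x = -1: f_y(-1, y) = 6*y**2 - 20*y + 16; vanishes at y ∈ {2}. (-1, 2): f_x = -2 ≠ 0.
  x = 0: f_y(0, y) = 6*y**2 - 18*y + 12; vanishes at y ∈ {1, 2}. (0, 1): f_x = -3 ≠ 0; (0, 2): f_x = -4 ≠ 0.
  x = 1: f_y(1, y) = 6*y**2 - 16*y + 8; vanishes at y ∈ {2}. (1, 2): f_x = -6 ≠ 0.
  x = 2: f_y(2, y) = 6*y**2 - 14*y + 4; vanishes at y ∈ {2}. (2, 2): f_x = -8 ≠ 0.
  x = 3: f_y(3, y) = 6*y**2 - 12*y; vanishes at y ∈ {0, 2}. (3, 0): f_x = -6 ≠ 0; (3, 2): f_x = -10 ≠ 0.
  x = 4: f_y(4, y) = 6*y**2 - 10*y - 4; vanishes at y ∈ {2}. (4, 2): f_x = -12 ≠ 0.
Only singular point on the grid: (-2, 2).
Classify: substitute x = -2 + u, y = 2 + v and expand: f = -u**2 + u*v**2 + 2*v**3 + v**2.
No constant or linear terms (consistent with a singular point). Quadratic part: -u**2 + v**2. Cubic part: u*v**2 + 2*v**3.
The quadratic part v**2 - u**2 = (v − u)(v + u) splits into two distinct linear factors, so there are two distinct tangent lines y − 2 = ±(x − -2) — this is a node (ordinary double point).
Classification: node.


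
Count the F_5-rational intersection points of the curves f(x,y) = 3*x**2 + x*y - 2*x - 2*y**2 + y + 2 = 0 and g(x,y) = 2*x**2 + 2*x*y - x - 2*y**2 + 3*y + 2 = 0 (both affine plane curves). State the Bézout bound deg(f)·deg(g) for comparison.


Common zeros: ∅; count = 0; Bézout bound = 4.

deg(f) = 2, deg(g) = 2, so Bézout bound = 4.
Scan x ∈ F_5. For each x, list the y ∈ F_5 with f(x, y) ≡ 0 and those with g(x, y) ≡ 0 (mod 5); the common zeros in that column are the intersection.
  x = 0: f ≡ 0 at y ∈ ∅; g ≡ 0 at y ∈ {2}; common: ∅.
  x = 1: f ≡ 0 at y ∈ ∅; g ≡ 0 at y ∈ {2, 3}; common: ∅.
  x = 2: f ≡ 0 at y ∈ {0, 4}; g ≡ 0 at y ∈ ∅; common: ∅.
  x = 3: f ≡ 0 at y ∈ {1}; g ≡ 0 at y ∈ ∅; common: ∅.
  x = 4: f ≡ 0 at y ∈ {1, 4}; g ≡ 0 at y ∈ {0, 3}; common: ∅.
Collecting: common zeros = ∅, so the count is 0.
Comparison with the Bézout bound: 0 ≤ 4 = deg(f)·deg(g), as expected for curves with no common component (the affine F_5-count falls short of the bound because intersections may lie at infinity, over extension fields, or carry multiplicity).


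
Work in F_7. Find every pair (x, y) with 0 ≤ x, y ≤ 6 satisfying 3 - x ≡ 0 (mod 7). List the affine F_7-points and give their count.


Affine F_7-points: {(3, 0), (3, 1), (3, 2), (3, 3), (3, 4), (3, 5), (3, 6)}; count = 7.

For each of the 49 pairs (x, y) ∈ F_7², evaluate f(x, y) mod 7. Record the zeros.
  x = 0: [0↦3, 1↦3, 2↦3, 3↦3, 4↦3, 5↦3, 6↦3]  zeros at y ∈ ∅
  x = 1: [0↦2, 1↦2, 2↦2, 3↦2, 4↦2, 5↦2, 6↦2]  zeros at y ∈ ∅
  x = 2: [0↦1, 1↦1, 2↦1, 3↦1, 4↦1, 5↦1, 6↦1]  zeros at y ∈ ∅
  x = 3: [0↦0, 1↦0, 2↦0, 3↦0, 4↦0, 5↦0, 6↦0]  zeros at y ∈ {0, 1, 2, 3, 4, 5, 6}
  x = 4: [0↦6, 1↦6, 2↦6, 3↦6, 4↦6, 5↦6, 6↦6]  zeros at y ∈ ∅
  x = 5: [0↦5, 1↦5, 2↦5, 3↦5, 4↦5, 5↦5, 6↦5]  zeros at y ∈ ∅
  x = 6: [0↦4, 1↦4, 2↦4, 3↦4, 4↦4, 5↦4, 6↦4]  zeros at y ∈ ∅
Collecting zeros: affine points = {(3, 0), (3, 1), (3, 2), (3, 3), (3, 4), (3, 5), (3, 6)}.
Total count |C(F_7)_aff| = 7.


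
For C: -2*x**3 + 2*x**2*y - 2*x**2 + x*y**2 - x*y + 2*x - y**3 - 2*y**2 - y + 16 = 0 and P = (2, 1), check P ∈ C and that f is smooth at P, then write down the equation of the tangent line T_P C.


Tangent line at P: -22*x + 2*y + 42 = 0.

Step 1: f(2, 1) = 0, so P lies on C.
Step 2: partial derivatives
  f_x(x, y) = -6*x**2 + 4*x*y - 4*x + y**2 - y + 2, f_y(x, y) = 2*x**2 + 2*x*y - x - 3*y**2 - 4*y - 1.
  f_x(P) = -22, f_y(P) = 2 (gradient nonzero, so P is smooth).
Step 3: tangent line at P: -22·(x − 2) + 2·(y − 1) = 0.
Expanding: -22*x + 2*y + 42 = 0.


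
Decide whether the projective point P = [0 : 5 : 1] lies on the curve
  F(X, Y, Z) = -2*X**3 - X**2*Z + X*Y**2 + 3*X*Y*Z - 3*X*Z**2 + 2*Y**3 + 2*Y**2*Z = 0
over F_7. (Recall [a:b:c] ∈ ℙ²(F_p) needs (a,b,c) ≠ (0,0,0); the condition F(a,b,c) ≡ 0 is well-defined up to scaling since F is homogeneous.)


F(0,5,1) ≡ 6 (mod 7); P is NOT on the curve.

Evaluate F(0, 5, 1) term-by-term (mod 7).
  -2*X**3 ↦ -2·0·1·1 = 0
  -X**2*Z ↦ -1·0·1·1 = 0
  X*Y**2 ↦ 1·0·25·1 = 0
  3*X*Y*Z ↦ 3·0·5·1 = 0
  -3*X*Z**2 ↦ -3·0·1·1 = 0
  2*Y**3 ↦ 2·1·125·1 = 250
  2*Y**2*Z ↦ 2·1·25·1 = 50
Sum: F(0, 5, 1) = (0) + (0) + (0) + (0) + (0) + (250) + (50) = 300.
Reducing mod 7: 300 ≡ 6 (mod 7).
Since F(a, b, c) ≡ 6 ≠ 0 (mod 7), P does NOT lie on the curve.


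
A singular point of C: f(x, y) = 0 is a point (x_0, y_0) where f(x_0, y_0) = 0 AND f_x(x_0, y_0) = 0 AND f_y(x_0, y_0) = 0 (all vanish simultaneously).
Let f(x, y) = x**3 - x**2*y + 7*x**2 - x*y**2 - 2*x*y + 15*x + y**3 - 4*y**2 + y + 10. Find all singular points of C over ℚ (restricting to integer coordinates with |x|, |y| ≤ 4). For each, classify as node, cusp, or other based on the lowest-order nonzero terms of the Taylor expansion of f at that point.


Singular points: {(-2, 1)}; classification: cusp.

Compute partial derivatives:
  f_x = 3*x**2 - 2*x*y + 14*x - y**2 - 2*y + 15.
  f_y = -x**2 - 2*x*y - 2*x + 3*y**2 - 8*y + 1.
Scan x_0 ∈ {−4, ..., 4}. For each x_0, f_y(x_0, y) is a polynomial in y; find its integer roots y ∈ {−4, ..., 4}, then test f_x and f at those candidates.
  x = -4: f_y(-4, y) = 3*y**2 - 7; no integer root y with |y| ≤ 4.
  x = -3: f_y(-3, y) = 3*y**2 - 2*y - 2; no integer root y with |y| ≤ 4.
  x = -2: f_y(-2, y) = 3*y**2 - 4*y + 1; vanishes at y ∈ {1}. (-2, 1): f_x = 0, f = 0 — SINGULAR.
  x = -1: f_y(-1, y) = 3*y**2 - 6*y + 2; no integer root y with |y| ≤ 4.
  x = 0: f_y(0, y) = 3*y**2 - 8*y + 1; no integer root y with |y| ≤ 4.
  x = 1: f_y(1, y) = 3*y**2 - 10*y - 2; no integer root y with |y| ≤ 4.
  x = 2: f_y(2, y) = 3*y**2 - 12*y - 7; no integer root y with |y| ≤ 4.
  x = 3: f_y(3, y) = 3*y**2 - 14*y - 14; no integer root y with |y| ≤ 4.
  x = 4: f_y(4, y) = 3*y**2 - 16*y - 23; no integer root y with |y| ≤ 4.
Only singular point on the grid: (-2, 1).
Classify: substitute x = -2 + u, y = 1 + v and expand: f = u**3 - u**2*v - u*v**2 + v**3 + v**2.
No constant or linear terms (consistent with a singular point). Quadratic part: v**2. Cubic part: u**3 - u**2*v - u*v**2 + v**3.
The quadratic part v**2 is a perfect square, so there is a single (double) tangent line v = 0, i.e. y = 1. Restricting the cubic part to that line (v = 0) leaves u**3 ≠ 0, so f is not divisible by v and the branch is v² ≈ -u**3 to lowest order — this is a cusp.
Classification: cusp.


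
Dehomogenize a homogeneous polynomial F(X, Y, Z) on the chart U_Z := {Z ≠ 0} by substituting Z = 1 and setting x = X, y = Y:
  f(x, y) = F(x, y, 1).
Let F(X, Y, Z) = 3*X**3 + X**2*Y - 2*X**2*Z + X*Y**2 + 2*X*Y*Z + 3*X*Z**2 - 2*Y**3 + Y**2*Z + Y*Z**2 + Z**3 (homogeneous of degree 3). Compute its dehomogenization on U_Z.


f(x, y) = 3*x**3 + x**2*y - 2*x**2 + x*y**2 + 2*x*y + 3*x - 2*y**3 + y**2 + y + 1

On U_Z we set Z = 1. Each monomial c·X^i·Y^j·Z^k in F becomes c·x^i·y^j·1^k = c·x^i·y^j.
Substituting Z = 1: F(X, Y, 1) = 3*x**3 + x**2*y - 2*x**2 + x*y**2 + 2*x*y + 3*x - 2*y**3 + y**2 + y + 1.
Note: deg(f) ≤ deg(F) = 3; strict inequality happens when F is divisible by Z (lost terms).


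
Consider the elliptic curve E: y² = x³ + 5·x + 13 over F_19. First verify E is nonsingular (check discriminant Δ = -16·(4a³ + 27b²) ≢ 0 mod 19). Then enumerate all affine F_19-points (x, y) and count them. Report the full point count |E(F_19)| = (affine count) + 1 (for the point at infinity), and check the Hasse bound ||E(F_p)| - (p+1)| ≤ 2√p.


Affine points = {(1, 0), (3, 6), (3, 13), (5, 7), (5, 12), (7, 7), (7, 12), (15, 9), (15, 10), (16, 3), (16, 16), (18, 8), (18, 11)}; affine count = 13; |E(F_19)| = 14.

Discriminant check: Δ ∝ 4a³ + 27b² = 4·5³ + 27·13² = 4·125 + 27·169 ≡ 9 (mod 19). Nonzero ⇒ E is nonsingular.
For each x ∈ F_19, compute rhs = x³ + 5·x + 13 mod 19, then count y ∈ F_19 with y² ≡ rhs.
  x = 0: rhs = 13, matching y values: none (0 points).
  x = 1: rhs = 0, matching y values: 0 (1 points).
  x = 2: rhs = 12, matching y values: none (0 points).
  x = 3: rhs = 17, matching y values: 6, 13 (2 points).
  x = 4: rhs = 2, matching y values: none (0 points).
  x = 5: rhs = 11, matching y values: 7, 12 (2 points).
  x = 6: rhs = 12, matching y values: none (0 points).
  x = 7: rhs = 11, matching y values: 7, 12 (2 points).
  x = 8: rhs = 14, matching y values: none (0 points).
  x = 9: rhs = 8, matching y values: none (0 points).
  x = 10: rhs = 18, matching y values: none (0 points).
  x = 11: rhs = 12, matching y values: none (0 points).
  x = 12: rhs = 15, matching y values: none (0 points).
  x = 13: rhs = 14, matching y values: none (0 points).
  x = 14: rhs = 15, matching y values: none (0 points).
  x = 15: rhs = 5, matching y values: 9, 10 (2 points).
  x = 16: rhs = 9, matching y values: 3, 16 (2 points).
  x = 17: rhs = 14, matching y values: none (0 points).
  x = 18: rhs = 7, matching y values: 8, 11 (2 points).
Total affine count: 13.
Full point count |E(F_19)| = 13 + 1 = 14.
Hasse bound: |14 − (19+1)| = |-6| = 6 ≤ 2√19 ≈ 8.7178 ✓.


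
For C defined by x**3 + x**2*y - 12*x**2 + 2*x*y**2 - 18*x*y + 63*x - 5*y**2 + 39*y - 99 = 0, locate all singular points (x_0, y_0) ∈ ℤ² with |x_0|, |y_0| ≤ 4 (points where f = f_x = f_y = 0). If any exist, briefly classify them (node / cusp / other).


Singular points: {(3, 3)}; classification: cusp.

Compute partial derivatives:
  f_x = 3*x**2 + 2*x*y - 24*x + 2*y**2 - 18*y + 63.
  f_y = x**2 + 4*x*y - 18*x - 10*y + 39.
Scan x_0 ∈ {−4, ..., 4}. For each x_0, f_y(x_0, y) is a polynomial in y; find its integer roots y ∈ {−4, ..., 4}, then test f_x and f at those candidates.
  x = -4: f_y(-4, y) = 127 - 26*y; no integer root y with |y| ≤ 4.
  x = -3: f_y(-3, y) = 102 - 22*y; no integer root y with |y| ≤ 4.
  x = -2: f_y(-2, y) = 79 - 18*y; no integer root y with |y| ≤ 4.
  x = -1: f_y(-1, y) = 58 - 14*y; no integer root y with |y| ≤ 4.
  x = 0: f_y(0, y) = 39 - 10*y; no integer root y with |y| ≤ 4.
  x = 1: f_y(1, y) = 22 - 6*y; no integer root y with |y| ≤ 4.
  x = 2: f_y(2, y) = 7 - 2*y; no integer root y with |y| ≤ 4.
  x = 3: f_y(3, y) = 2*y - 6; vanishes at y ∈ {3}. (3, 3): f_x = 0, f = 0 — SINGULAR.
  x = 4: f_y(4, y) = 6*y - 17; no integer root y with |y| ≤ 4.
Only singular point on the grid: (3, 3).
Classify: substitute x = 3 + u, y = 3 + v and expand: f = u**3 + u**2*v + 2*u*v**2 + v**2.
No constant or linear terms (consistent with a singular point). Quadratic part: v**2. Cubic part: u**3 + u**2*v + 2*u*v**2.
The quadratic part v**2 is a perfect square, so there is a single (double) tangent line v = 0, i.e. y = 3. Restricting the cubic part to that line (v = 0) leaves u**3 ≠ 0, so f is not divisible by v and the branch is v² ≈ -u**3 to lowest order — this is a cusp.
Classification: cusp.
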